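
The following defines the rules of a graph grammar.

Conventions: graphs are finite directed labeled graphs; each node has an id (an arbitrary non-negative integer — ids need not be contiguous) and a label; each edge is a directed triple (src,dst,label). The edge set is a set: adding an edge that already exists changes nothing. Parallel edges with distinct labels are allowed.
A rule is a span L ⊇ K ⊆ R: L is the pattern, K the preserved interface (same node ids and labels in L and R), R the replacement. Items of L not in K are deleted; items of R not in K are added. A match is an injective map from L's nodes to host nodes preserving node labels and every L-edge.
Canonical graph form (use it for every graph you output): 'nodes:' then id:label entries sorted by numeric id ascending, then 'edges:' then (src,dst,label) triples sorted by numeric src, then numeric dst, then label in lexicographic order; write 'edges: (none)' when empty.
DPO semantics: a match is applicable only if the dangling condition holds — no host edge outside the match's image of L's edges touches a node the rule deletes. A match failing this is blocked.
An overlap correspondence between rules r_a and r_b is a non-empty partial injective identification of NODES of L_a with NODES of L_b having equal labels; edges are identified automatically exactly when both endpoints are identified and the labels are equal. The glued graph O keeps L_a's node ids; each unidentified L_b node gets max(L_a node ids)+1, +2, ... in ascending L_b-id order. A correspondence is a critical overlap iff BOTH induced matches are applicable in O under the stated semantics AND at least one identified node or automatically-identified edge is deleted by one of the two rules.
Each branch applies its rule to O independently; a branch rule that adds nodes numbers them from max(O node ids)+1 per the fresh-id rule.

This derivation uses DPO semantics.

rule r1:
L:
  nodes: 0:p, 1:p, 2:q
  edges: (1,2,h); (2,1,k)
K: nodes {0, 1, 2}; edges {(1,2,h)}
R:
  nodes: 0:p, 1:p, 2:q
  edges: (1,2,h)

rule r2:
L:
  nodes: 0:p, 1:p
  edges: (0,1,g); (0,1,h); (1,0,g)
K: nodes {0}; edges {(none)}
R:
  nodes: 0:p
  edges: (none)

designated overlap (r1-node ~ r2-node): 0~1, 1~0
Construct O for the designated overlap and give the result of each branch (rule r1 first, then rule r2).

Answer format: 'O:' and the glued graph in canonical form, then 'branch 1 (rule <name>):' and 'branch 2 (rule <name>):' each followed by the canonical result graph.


O:
nodes: 0:p, 1:p, 2:q
edges: (0,1,g); (1,0,g); (1,0,h); (1,2,h); (2,1,k)
branch 1 (rule r1):
nodes: 0:p, 1:p, 2:q
edges: (0,1,g); (1,0,g); (1,0,h); (1,2,h)
branch 2 (rule r2):
nodes: 1:p, 2:q
edges: (1,2,h); (2,1,k)


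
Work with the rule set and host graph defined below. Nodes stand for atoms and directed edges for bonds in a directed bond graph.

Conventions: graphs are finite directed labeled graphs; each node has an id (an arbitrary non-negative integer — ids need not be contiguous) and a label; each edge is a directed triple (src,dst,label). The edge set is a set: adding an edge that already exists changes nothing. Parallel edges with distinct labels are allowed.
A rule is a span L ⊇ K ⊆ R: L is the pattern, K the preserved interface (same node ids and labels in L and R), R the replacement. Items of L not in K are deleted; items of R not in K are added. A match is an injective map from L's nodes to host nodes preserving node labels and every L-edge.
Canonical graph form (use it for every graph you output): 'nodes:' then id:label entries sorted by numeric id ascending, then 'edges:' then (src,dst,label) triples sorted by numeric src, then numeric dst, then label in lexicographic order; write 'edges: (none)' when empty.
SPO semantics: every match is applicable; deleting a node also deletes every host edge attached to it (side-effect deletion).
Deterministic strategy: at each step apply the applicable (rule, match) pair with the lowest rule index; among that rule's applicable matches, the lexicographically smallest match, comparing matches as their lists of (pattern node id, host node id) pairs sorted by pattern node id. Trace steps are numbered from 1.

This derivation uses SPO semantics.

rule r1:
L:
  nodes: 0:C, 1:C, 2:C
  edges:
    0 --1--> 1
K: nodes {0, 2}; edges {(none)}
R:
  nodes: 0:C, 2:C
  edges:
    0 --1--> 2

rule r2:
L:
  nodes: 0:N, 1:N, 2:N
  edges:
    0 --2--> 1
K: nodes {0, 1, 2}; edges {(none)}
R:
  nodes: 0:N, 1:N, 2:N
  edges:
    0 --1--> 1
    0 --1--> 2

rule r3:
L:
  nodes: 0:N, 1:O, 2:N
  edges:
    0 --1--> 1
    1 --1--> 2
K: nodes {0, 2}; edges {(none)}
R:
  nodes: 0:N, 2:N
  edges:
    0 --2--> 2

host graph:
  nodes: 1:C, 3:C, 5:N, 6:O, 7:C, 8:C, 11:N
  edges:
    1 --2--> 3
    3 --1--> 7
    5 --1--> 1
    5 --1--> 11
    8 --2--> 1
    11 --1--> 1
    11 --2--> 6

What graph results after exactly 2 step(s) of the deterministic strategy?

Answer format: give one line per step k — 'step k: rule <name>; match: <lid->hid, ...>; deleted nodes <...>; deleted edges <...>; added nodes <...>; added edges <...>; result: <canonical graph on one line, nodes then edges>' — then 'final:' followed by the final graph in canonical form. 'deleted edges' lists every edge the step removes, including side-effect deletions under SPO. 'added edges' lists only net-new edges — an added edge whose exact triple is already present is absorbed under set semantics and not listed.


step 1: rule r1; match: 0->3, 1->7, 2->1; deleted nodes 7; deleted edges (3,7,1); added nodes (none); added edges (3,1,1); result: nodes: 1:C, 3:C, 5:N, 6:O, 8:C, 11:N edges: (1,3,2); (3,1,1); (5,1,1); (5,11,1); (8,1,2); (11,1,1); (11,6,2)
step 2: rule r1; match: 0->3, 1->1, 2->8; deleted nodes 1; deleted edges (1,3,2); (3,1,1); (5,1,1); (8,1,2); (11,1,1); added nodes (none); added edges (3,8,1); result: nodes: 3:C, 5:N, 6:O, 8:C, 11:N edges: (3,8,1); (5,11,1); (11,6,2)
final:
nodes: 3:C, 5:N, 6:O, 8:C, 11:N
edges: (3,8,1); (5,11,1); (11,6,2)


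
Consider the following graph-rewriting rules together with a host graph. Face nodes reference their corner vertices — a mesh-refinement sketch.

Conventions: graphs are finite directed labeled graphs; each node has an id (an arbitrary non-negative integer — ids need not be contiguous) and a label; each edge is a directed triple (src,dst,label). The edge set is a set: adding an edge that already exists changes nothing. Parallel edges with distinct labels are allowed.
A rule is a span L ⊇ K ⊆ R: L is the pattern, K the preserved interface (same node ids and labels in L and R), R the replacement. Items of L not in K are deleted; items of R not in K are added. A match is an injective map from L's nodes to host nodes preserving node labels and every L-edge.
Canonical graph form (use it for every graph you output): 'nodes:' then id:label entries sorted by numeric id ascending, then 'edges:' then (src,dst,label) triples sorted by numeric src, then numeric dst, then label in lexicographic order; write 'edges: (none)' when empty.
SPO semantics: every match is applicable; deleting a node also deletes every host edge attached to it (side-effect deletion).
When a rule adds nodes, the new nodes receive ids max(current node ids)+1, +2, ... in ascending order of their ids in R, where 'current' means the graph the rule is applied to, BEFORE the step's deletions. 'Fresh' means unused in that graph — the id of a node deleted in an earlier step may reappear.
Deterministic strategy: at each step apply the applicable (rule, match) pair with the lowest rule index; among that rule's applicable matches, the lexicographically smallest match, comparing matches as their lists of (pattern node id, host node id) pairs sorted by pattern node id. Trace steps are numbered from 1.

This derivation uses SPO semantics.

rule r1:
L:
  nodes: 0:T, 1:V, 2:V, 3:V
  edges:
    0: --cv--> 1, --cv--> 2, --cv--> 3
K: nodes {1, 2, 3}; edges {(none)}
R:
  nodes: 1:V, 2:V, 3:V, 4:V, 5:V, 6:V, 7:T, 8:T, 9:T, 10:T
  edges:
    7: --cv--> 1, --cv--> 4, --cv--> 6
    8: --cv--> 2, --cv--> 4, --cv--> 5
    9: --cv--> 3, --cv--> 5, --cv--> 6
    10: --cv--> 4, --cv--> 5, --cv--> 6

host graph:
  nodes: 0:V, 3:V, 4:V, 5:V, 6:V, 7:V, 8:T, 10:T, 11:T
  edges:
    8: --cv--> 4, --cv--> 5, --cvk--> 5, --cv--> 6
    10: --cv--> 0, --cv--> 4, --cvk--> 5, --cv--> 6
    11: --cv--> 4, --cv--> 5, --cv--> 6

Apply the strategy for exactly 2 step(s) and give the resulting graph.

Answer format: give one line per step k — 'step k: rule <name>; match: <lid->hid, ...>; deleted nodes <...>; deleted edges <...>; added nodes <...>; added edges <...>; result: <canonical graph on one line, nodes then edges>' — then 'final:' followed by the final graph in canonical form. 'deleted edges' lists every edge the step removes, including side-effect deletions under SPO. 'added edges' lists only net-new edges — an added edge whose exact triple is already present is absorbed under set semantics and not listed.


step 1: rule r1; match: 0->8, 1->4, 2->5, 3->6; deleted nodes 8; deleted edges (8,4,cv); (8,5,cv); (8,5,cvk); (8,6,cv); added nodes 12, 13, 14, 15, 16, 17, 18; added edges (15,4,cv); (15,12,cv); (15,14,cv); (16,5,cv); (16,12,cv); (16,13,cv); (17,6,cv); (17,13,cv); (17,14,cv); (18,12,cv); (18,13,cv); (18,14,cv); result: nodes: 0:V, 3:V, 4:V, 5:V, 6:V, 7:V, 10:T, 11:T, 12:V, 13:V, 14:V, 15:T, 16:T, 17:T, 18:T edges: (10,0,cv); (10,4,cv); (10,5,cvk); (10,6,cv); (11,4,cv); (11,5,cv); (11,6,cv); (15,4,cv); (15,12,cv); (15,14,cv); (16,5,cv); (16,12,cv); (16,13,cv); (17,6,cv); (17,13,cv); (17,14,cv); (18,12,cv); (18,13,cv); (18,14,cv)
step 2: rule r1; match: 0->10, 1->0, 2->4, 3->6; deleted nodes 10; deleted edges (10,0,cv); (10,4,cv); (10,5,cvk); (10,6,cv); added nodes 19, 20, 21, 22, 23, 24, 25; added edges (22,0,cv); (22,19,cv); (22,21,cv); (23,4,cv); (23,19,cv); (23,20,cv); (24,6,cv); (24,20,cv); (24,21,cv); (25,19,cv); (25,20,cv); (25,21,cv); result: nodes: 0:V, 3:V, 4:V, 5:V, 6:V, 7:V, 11:T, 12:V, 13:V, 14:V, 15:T, 16:T, 17:T, 18:T, 19:V, 20:V, 21:V, 22:T, 23:T, 24:T, 25:T edges: (11,4,cv); (11,5,cv); (11,6,cv); (15,4,cv); (15,12,cv); (15,14,cv); (16,5,cv); (16,12,cv); (16,13,cv); (17,6,cv); (17,13,cv); (17,14,cv); (18,12,cv); (18,13,cv); (18,14,cv); (22,0,cv); (22,19,cv); (22,21,cv); (23,4,cv); (23,19,cv); (23,20,cv); (24,6,cv); (24,20,cv); (24,21,cv); (25,19,cv); (25,20,cv); (25,21,cv)
final:
nodes: 0:V, 3:V, 4:V, 5:V, 6:V, 7:V, 11:T, 12:V, 13:V, 14:V, 15:T, 16:T, 17:T, 18:T, 19:V, 20:V, 21:V, 22:T, 23:T, 24:T, 25:T
edges: (11,4,cv); (11,5,cv); (11,6,cv); (15,4,cv); (15,12,cv); (15,14,cv); (16,5,cv); (16,12,cv); (16,13,cv); (17,6,cv); (17,13,cv); (17,14,cv); (18,12,cv); (18,13,cv); (18,14,cv); (22,0,cv); (22,19,cv); (22,21,cv); (23,4,cv); (23,19,cv); (23,20,cv); (24,6,cv); (24,20,cv); (24,21,cv); (25,19,cv); (25,20,cv); (25,21,cv)


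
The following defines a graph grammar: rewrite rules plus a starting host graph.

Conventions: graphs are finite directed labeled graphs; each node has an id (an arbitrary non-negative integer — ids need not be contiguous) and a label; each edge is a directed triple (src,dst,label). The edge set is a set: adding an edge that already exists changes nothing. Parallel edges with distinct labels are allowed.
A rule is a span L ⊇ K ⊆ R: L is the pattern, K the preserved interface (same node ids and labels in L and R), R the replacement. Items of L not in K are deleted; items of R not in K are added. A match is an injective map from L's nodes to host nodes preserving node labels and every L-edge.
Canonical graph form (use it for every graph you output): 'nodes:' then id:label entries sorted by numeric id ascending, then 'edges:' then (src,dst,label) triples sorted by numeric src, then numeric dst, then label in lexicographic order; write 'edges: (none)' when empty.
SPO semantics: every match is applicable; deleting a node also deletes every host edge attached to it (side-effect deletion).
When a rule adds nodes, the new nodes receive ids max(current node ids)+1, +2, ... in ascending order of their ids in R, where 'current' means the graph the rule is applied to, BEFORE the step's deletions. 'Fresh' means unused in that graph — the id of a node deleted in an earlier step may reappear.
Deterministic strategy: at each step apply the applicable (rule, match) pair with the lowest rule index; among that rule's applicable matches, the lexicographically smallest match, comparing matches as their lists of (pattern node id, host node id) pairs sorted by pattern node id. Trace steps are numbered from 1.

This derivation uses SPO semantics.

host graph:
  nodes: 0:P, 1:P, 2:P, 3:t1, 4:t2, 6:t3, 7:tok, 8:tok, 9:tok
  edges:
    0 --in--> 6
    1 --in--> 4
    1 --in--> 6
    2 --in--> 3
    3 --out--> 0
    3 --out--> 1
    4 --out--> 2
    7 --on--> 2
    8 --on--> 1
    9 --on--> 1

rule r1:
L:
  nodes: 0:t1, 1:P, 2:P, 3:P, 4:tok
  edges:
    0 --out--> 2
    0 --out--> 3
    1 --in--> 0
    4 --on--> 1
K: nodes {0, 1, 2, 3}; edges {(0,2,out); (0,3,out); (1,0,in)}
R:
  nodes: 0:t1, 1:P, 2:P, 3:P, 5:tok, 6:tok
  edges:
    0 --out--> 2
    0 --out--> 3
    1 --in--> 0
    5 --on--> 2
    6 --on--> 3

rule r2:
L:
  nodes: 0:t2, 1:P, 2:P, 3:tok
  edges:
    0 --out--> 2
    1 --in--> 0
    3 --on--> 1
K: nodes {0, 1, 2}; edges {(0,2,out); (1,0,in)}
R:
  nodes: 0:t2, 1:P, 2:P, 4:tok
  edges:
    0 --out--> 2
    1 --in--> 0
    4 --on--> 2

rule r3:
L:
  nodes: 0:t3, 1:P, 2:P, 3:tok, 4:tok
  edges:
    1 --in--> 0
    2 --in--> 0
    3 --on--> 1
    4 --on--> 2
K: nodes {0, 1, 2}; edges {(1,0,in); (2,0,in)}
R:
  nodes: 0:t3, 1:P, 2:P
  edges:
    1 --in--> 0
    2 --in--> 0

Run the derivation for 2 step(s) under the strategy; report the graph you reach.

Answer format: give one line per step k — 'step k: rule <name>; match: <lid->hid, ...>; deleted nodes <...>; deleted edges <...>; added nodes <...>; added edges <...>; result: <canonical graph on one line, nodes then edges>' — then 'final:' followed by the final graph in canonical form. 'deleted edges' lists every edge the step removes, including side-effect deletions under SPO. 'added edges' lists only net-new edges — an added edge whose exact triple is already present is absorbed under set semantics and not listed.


step 1: rule r1; match: 0->3, 1->2, 2->0, 3->1, 4->7; deleted nodes 7; deleted edges (7,2,on); added nodes 10, 11; added edges (10,0,on); (11,1,on); result: nodes: 0:P, 1:P, 2:P, 3:t1, 4:t2, 6:t3, 8:tok, 9:tok, 10:tok, 11:tok edges: (0,6,in); (1,4,in); (1,6,in); (2,3,in); (3,0,out); (3,1,out); (4,2,out); (8,1,on); (9,1,on); (10,0,on); (11,1,on)
step 2: rule r2; match: 0->4, 1->1, 2->2, 3->8; deleted nodes 8; deleted edges (8,1,on); added nodes 12; added edges (12,2,on); result: nodes: 0:P, 1:P, 2:P, 3:t1, 4:t2, 6:t3, 9:tok, 10:tok, 11:tok, 12:tok edges: (0,6,in); (1,4,in); (1,6,in); (2,3,in); (3,0,out); (3,1,out); (4,2,out); (9,1,on); (10,0,on); (11,1,on); (12,2,on)
final:
nodes: 0:P, 1:P, 2:P, 3:t1, 4:t2, 6:t3, 9:tok, 10:tok, 11:tok, 12:tok
edges: (0,6,in); (1,4,in); (1,6,in); (2,3,in); (3,0,out); (3,1,out); (4,2,out); (9,1,on); (10,0,on); (11,1,on); (12,2,on)


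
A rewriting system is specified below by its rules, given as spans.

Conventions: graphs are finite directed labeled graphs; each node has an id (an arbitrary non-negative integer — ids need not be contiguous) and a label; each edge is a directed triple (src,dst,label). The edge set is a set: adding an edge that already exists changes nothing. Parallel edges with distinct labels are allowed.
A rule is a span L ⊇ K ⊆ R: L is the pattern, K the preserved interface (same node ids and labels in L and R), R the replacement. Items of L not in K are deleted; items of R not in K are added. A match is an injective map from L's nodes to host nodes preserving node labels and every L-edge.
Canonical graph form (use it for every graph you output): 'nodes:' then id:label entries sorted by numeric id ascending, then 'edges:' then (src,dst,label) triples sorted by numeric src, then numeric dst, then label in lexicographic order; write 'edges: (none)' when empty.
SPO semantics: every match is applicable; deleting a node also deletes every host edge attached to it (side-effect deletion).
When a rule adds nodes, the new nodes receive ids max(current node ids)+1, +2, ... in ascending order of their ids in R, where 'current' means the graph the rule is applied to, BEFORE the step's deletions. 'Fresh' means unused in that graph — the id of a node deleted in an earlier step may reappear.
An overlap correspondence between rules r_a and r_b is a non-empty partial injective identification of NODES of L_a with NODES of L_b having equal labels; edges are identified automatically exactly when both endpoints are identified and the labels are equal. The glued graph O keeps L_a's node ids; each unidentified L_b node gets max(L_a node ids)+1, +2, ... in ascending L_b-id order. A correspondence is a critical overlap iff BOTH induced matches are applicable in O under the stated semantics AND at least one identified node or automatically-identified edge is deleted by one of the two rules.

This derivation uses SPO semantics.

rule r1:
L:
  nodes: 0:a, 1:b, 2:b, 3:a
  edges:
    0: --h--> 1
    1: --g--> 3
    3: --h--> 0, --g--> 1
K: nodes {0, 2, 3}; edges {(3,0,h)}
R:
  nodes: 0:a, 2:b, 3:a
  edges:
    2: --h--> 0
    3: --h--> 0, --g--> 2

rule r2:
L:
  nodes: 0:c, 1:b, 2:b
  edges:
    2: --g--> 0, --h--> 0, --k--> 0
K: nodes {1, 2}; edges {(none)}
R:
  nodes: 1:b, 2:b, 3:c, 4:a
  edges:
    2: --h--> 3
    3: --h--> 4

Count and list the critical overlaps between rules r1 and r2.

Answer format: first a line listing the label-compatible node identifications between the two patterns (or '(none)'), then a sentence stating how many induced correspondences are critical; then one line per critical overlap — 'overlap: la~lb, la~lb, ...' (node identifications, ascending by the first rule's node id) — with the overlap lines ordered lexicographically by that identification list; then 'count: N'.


label-compatible node identifications between L(r1) and L(r2): 1~1, 1~2, 2~1, 2~2
4 of the induced correspondences are critical overlaps of r1 and r2.
overlap: 1~1
overlap: 1~1, 2~2
overlap: 1~2
overlap: 1~2, 2~1
count: 4


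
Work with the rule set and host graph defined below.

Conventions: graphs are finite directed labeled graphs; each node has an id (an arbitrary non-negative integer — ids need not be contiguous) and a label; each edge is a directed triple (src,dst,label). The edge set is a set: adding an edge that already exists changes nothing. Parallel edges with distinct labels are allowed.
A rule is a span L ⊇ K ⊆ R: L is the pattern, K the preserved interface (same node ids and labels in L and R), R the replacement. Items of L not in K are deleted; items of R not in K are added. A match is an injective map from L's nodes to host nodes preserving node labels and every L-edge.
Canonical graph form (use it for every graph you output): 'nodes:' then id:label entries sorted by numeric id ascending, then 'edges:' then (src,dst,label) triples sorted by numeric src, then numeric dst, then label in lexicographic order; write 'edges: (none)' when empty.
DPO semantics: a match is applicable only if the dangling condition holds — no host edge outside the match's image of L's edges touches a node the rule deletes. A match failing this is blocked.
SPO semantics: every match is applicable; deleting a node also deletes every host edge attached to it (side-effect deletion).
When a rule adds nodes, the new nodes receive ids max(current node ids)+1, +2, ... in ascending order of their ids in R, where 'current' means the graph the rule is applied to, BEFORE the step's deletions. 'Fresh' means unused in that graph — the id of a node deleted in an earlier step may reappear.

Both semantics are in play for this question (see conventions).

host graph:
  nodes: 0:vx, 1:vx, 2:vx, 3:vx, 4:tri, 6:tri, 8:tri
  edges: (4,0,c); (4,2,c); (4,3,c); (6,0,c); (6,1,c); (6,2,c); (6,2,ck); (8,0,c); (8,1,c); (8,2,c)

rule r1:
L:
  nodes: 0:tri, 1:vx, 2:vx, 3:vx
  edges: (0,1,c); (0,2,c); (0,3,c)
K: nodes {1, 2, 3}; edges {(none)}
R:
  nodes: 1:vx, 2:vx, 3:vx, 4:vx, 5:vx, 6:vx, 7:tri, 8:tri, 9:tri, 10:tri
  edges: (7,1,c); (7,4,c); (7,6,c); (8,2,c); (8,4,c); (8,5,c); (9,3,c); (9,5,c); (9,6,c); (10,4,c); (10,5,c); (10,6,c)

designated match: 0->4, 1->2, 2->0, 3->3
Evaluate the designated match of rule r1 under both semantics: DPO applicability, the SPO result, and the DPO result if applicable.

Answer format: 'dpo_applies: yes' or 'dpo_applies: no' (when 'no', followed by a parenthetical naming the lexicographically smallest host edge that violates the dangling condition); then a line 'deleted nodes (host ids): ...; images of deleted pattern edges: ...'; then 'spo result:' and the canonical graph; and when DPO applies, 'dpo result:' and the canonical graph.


dpo_applies: yes
deleted nodes (host ids): 4; images of deleted pattern edges: (4,0,c); (4,2,c); (4,3,c)
spo result:
nodes: 0:vx, 1:vx, 2:vx, 3:vx, 6:tri, 8:tri, 9:vx, 10:vx, 11:vx, 12:tri, 13:tri, 14:tri, 15:tri
edges: (6,0,c); (6,1,c); (6,2,c); (6,2,ck); (8,0,c); (8,1,c); (8,2,c); (12,2,c); (12,9,c); (12,11,c); (13,0,c); (13,9,c); (13,10,c); (14,3,c); (14,10,c); (14,11,c); (15,9,c); (15,10,c); (15,11,c)
dpo result:
nodes: 0:vx, 1:vx, 2:vx, 3:vx, 6:tri, 8:tri, 9:vx, 10:vx, 11:vx, 12:tri, 13:tri, 14:tri, 15:tri
edges: (6,0,c); (6,1,c); (6,2,c); (6,2,ck); (8,0,c); (8,1,c); (8,2,c); (12,2,c); (12,9,c); (12,11,c); (13,0,c); (13,9,c); (13,10,c); (14,3,c); (14,10,c); (14,11,c); (15,9,c); (15,10,c); (15,11,c)


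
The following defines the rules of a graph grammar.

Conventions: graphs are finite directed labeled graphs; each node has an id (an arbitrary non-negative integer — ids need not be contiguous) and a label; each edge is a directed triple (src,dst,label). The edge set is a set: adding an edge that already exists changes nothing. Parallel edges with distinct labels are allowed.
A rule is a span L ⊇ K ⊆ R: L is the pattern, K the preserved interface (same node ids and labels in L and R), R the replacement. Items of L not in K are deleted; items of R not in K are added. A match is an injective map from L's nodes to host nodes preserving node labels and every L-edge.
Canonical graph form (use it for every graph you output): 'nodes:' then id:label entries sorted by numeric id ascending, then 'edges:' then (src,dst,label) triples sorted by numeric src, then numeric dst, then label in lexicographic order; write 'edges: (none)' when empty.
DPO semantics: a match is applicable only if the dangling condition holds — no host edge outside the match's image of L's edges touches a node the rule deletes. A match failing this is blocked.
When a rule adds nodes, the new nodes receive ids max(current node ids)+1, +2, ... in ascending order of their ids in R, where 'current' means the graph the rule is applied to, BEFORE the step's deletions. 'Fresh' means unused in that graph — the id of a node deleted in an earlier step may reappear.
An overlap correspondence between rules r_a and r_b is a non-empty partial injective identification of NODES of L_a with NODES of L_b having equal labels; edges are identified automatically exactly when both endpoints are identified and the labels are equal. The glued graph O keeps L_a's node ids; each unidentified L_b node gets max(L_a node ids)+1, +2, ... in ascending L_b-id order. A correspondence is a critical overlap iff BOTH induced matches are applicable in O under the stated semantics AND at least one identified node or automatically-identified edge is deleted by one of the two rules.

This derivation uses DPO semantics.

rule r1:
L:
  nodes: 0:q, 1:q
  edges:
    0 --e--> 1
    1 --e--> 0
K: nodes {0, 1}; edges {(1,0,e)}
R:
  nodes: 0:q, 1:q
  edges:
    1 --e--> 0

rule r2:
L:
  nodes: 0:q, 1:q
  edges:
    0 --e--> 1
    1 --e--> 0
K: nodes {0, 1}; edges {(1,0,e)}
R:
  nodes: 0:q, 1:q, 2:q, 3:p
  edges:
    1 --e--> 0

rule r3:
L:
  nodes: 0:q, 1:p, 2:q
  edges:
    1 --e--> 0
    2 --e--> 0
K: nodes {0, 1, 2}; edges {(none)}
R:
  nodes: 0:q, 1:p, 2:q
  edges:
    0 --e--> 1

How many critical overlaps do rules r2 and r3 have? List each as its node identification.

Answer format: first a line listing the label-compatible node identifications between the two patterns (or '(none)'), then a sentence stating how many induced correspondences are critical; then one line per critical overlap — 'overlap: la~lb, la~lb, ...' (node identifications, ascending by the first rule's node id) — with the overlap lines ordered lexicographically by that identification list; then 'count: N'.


label-compatible node identifications between L(r2) and L(r3): 0~0, 0~2, 1~0, 1~2
2 of the induced correspondences are critical overlaps of r2 and r3.
overlap: 0~0, 1~2
overlap: 0~2, 1~0
count: 2


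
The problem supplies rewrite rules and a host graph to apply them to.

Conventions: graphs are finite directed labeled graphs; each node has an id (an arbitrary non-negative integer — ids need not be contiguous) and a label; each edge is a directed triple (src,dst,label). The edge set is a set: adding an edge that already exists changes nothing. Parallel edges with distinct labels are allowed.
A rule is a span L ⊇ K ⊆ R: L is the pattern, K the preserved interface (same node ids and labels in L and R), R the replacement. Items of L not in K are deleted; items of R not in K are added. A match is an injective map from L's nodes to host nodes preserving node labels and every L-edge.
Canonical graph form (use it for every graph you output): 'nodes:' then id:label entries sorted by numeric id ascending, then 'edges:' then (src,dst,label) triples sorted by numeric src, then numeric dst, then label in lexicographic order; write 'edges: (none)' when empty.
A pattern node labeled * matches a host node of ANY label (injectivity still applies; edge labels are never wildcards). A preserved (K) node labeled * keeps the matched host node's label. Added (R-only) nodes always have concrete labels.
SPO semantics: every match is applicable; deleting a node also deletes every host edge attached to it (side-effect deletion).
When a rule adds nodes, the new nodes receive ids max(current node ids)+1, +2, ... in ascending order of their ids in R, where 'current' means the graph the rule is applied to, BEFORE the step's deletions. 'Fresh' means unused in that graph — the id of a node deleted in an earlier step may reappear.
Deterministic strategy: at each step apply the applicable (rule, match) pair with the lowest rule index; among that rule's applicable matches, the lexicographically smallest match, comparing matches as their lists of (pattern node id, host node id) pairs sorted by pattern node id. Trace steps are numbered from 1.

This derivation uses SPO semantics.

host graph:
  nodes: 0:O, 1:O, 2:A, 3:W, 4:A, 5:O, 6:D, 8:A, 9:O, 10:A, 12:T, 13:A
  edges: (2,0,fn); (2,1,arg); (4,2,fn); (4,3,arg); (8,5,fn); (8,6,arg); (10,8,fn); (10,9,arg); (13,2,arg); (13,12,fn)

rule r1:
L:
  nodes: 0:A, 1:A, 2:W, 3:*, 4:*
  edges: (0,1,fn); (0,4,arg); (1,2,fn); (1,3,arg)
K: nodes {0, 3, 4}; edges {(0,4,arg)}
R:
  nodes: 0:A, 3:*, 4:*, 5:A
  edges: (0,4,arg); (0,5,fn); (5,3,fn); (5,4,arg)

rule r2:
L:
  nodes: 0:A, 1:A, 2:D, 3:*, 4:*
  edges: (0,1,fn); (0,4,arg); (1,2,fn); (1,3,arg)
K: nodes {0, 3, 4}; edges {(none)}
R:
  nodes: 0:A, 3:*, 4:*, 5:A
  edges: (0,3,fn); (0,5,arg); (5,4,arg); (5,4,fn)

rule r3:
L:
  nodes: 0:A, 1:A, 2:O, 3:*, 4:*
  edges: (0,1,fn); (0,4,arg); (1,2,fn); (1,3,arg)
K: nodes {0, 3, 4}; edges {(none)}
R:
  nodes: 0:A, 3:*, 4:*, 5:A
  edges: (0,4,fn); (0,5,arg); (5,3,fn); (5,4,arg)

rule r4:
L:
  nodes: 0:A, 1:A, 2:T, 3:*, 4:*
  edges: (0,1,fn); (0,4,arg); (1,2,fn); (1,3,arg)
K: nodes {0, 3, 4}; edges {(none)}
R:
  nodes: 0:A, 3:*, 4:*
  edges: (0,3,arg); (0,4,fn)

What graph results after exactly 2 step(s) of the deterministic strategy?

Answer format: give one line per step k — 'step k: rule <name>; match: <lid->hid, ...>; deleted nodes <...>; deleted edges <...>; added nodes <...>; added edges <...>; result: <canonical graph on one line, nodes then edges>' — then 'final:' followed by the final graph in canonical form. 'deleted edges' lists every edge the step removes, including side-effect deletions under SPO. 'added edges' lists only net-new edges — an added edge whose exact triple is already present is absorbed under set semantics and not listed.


step 1: rule r3; match: 0->4, 1->2, 2->0, 3->1, 4->3; deleted nodes 0, 2; deleted edges (2,0,fn); (2,1,arg); (4,2,fn); (4,3,arg); (13,2,arg); added nodes 14; added edges (4,3,fn); (4,14,arg); (14,1,fn); (14,3,arg); result: nodes: 1:O, 3:W, 4:A, 5:O, 6:D, 8:A, 9:O, 10:A, 12:T, 13:A, 14:A edges: (4,3,fn); (4,14,arg); (8,5,fn); (8,6,arg); (10,8,fn); (10,9,arg); (13,12,fn); (14,1,fn); (14,3,arg)
step 2: rule r3; match: 0->10, 1->8, 2->5, 3->6, 4->9; deleted nodes 5, 8; deleted edges (8,5,fn); (8,6,arg); (10,8,fn); (10,9,arg); added nodes 15; added edges (10,9,fn); (10,15,arg); (15,6,fn); (15,9,arg); result: nodes: 1:O, 3:W, 4:A, 6:D, 9:O, 10:A, 12:T, 13:A, 14:A, 15:A edges: (4,3,fn); (4,14,arg); (10,9,fn); (10,15,arg); (13,12,fn); (14,1,fn); (14,3,arg); (15,6,fn); (15,9,arg)
final:
nodes: 1:O, 3:W, 4:A, 6:D, 9:O, 10:A, 12:T, 13:A, 14:A, 15:A
edges: (4,3,fn); (4,14,arg); (10,9,fn); (10,15,arg); (13,12,fn); (14,1,fn); (14,3,arg); (15,6,fn); (15,9,arg)


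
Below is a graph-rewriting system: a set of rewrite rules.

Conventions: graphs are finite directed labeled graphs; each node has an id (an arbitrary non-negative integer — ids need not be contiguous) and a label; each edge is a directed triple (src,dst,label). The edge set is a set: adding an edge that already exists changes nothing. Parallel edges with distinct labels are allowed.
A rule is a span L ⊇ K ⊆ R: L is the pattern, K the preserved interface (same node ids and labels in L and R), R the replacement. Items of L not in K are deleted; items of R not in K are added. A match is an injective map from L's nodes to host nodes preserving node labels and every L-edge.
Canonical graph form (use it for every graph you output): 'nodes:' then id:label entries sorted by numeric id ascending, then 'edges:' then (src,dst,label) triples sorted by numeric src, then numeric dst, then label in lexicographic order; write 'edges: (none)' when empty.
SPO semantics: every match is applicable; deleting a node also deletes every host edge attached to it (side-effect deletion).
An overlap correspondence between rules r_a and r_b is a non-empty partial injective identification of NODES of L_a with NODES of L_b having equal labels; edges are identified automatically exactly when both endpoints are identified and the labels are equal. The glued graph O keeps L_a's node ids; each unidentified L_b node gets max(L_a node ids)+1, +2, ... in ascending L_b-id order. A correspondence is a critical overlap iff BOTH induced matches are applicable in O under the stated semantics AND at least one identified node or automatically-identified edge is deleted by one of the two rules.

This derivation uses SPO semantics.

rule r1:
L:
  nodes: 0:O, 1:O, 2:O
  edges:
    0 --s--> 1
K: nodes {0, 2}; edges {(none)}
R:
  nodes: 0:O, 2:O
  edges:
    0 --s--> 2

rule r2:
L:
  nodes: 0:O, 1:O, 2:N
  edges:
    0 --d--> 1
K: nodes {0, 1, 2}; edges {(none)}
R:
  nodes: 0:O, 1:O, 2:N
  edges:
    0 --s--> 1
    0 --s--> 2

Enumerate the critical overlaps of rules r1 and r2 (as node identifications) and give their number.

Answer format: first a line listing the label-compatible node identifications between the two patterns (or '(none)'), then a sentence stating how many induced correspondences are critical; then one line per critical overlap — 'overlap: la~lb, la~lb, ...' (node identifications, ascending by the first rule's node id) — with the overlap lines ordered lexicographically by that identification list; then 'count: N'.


label-compatible node identifications between L(r1) and L(r2): 0~0, 0~1, 1~0, 1~1, 2~0, 2~1
6 of the induced correspondences are critical overlaps of r1 and r2.
overlap: 0~0, 1~1
overlap: 0~1, 1~0
overlap: 1~0
overlap: 1~0, 2~1
overlap: 1~1
overlap: 1~1, 2~0
count: 6


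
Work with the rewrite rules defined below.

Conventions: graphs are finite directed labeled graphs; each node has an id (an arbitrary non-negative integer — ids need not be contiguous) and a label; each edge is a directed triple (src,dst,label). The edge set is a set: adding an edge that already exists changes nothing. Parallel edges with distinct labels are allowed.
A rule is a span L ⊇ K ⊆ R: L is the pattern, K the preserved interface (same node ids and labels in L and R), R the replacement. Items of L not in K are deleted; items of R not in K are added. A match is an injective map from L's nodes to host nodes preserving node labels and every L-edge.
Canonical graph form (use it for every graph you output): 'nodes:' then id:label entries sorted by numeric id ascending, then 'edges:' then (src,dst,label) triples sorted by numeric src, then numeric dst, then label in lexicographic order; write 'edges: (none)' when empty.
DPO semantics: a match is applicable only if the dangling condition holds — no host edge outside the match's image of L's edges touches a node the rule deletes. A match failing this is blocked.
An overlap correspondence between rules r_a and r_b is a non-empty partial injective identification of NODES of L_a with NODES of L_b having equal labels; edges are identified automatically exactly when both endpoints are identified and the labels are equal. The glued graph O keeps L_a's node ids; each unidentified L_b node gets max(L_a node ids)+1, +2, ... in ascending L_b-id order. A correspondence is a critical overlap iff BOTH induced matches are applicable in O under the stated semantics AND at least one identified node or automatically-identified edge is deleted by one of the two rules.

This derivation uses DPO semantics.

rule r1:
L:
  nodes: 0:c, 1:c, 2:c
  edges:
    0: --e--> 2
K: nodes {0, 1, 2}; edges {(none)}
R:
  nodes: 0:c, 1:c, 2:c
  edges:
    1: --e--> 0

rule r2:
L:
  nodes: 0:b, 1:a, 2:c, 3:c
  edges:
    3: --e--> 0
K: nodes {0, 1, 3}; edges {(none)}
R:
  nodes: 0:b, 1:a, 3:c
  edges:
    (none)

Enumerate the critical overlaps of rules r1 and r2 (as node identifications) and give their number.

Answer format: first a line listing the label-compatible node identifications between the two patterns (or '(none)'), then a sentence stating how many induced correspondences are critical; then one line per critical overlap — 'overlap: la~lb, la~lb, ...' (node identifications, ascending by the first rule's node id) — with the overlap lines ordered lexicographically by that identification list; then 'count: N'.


label-compatible node identifications between L(r1) and L(r2): 0~2, 0~3, 1~2, 1~3, 2~2, 2~3
3 of the induced correspondences are critical overlaps of r1 and r2.
overlap: 0~3, 1~2
overlap: 1~2
overlap: 1~2, 2~3
count: 3


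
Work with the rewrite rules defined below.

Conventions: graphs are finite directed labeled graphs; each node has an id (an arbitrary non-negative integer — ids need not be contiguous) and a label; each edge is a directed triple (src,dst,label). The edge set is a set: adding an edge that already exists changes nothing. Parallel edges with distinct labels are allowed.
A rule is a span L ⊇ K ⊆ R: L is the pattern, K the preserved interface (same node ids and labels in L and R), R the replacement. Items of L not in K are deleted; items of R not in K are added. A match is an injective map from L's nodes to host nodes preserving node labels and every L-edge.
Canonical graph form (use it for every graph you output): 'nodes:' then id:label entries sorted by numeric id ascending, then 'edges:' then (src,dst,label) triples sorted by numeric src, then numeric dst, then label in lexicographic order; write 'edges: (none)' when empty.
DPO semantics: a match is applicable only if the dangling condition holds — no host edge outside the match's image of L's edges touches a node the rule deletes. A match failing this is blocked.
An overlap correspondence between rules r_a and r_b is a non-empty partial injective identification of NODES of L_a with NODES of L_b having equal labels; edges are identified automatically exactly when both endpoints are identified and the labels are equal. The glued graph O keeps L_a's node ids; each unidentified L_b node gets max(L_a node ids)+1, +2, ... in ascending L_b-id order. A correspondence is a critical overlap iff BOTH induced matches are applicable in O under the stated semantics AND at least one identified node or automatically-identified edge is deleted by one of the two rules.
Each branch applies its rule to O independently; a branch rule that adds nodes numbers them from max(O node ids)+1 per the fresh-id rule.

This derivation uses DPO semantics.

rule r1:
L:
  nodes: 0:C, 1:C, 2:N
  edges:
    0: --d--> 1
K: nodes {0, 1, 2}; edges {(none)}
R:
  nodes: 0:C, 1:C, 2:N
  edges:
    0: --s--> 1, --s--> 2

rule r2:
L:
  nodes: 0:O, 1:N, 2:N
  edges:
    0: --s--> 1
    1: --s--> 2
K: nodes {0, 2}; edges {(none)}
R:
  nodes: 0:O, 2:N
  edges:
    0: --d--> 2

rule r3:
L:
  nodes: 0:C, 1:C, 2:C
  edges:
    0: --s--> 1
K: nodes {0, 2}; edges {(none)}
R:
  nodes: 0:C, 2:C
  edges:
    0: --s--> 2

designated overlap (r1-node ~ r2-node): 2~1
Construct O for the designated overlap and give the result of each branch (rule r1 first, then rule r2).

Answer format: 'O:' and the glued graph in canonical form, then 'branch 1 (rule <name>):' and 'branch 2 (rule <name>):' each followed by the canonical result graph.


O:
nodes: 0:C, 1:C, 2:N, 3:O, 4:N
edges: (0,1,d); (2,4,s); (3,2,s)
branch 1 (rule r1):
nodes: 0:C, 1:C, 2:N, 3:O, 4:N
edges: (0,1,s); (0,2,s); (2,4,s); (3,2,s)
branch 2 (rule r2):
nodes: 0:C, 1:C, 3:O, 4:N
edges: (0,1,d); (3,4,d)


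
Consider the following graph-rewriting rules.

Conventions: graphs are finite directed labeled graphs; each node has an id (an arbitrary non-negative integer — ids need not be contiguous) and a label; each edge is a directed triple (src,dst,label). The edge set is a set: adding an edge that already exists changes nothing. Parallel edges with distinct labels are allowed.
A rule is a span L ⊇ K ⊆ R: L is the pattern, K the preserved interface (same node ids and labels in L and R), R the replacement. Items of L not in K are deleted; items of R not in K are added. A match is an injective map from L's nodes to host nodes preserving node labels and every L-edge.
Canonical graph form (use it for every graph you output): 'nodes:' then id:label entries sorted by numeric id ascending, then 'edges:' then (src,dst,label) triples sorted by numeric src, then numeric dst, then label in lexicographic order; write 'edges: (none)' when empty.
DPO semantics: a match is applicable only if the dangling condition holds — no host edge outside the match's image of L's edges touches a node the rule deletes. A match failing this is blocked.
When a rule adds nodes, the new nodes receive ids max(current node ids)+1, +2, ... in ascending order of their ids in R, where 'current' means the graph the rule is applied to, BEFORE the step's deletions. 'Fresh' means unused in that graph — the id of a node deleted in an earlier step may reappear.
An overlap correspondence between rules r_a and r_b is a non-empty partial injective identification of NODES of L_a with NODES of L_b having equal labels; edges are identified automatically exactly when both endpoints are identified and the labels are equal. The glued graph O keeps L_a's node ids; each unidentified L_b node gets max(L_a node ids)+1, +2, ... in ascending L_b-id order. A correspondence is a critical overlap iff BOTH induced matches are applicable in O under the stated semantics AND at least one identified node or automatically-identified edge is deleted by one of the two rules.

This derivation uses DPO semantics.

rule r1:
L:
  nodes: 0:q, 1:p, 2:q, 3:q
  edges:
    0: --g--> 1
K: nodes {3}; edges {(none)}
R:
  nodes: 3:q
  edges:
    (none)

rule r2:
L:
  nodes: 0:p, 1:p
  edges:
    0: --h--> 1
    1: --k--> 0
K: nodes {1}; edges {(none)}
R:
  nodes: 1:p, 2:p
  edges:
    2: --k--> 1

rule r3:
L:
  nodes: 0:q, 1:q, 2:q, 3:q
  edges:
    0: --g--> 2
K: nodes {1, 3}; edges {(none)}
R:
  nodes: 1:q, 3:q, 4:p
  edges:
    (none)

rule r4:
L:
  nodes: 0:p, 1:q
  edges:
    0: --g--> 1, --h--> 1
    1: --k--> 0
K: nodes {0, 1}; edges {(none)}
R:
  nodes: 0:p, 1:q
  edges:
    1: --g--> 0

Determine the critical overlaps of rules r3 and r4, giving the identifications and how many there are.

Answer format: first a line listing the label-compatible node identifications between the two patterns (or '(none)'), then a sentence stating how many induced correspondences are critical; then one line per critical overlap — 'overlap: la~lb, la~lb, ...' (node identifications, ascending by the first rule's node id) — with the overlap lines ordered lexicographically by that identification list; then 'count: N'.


label-compatible node identifications between L(r3) and L(r4): 0~1, 1~1, 2~1, 3~1
0 of the induced correspondences are critical overlaps of r3 and r4.
count: 0
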